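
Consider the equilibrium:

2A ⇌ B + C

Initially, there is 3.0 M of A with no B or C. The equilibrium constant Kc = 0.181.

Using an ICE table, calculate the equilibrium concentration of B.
[B] = 0.690 M

ICE: [A] = 3.0 − 2x, [B] = [C] = x.
Kc = x²/(3.0 − 2x)² = 0.181 ⇒ √Kc = x/(3.0 − 2x).
x = √0.181·3.0/(1 + 2√0.181) = 0.42544·3.0/1.8509 = 0.68958.
[B] = x = 0.690 M.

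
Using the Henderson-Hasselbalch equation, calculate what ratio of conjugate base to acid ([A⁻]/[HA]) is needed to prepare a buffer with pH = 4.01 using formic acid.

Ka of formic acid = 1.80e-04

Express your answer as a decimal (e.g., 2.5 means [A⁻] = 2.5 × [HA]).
[A⁻]/[HA] = 1.842

pKa = −log(1.80e-04) = 3.7447. pH = pKa + log([A⁻]/[HA]). 4.01 = 3.7447 + log(ratio). log(ratio) = 4.01 − 3.7447 = 0.2653. ratio = 10^(0.2653) = 1.842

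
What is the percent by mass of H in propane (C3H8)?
Mass of H in formula = 1.008 × 8 = 8.064 g/mol
Molar mass = 44.09 g/mol
% H = (8.064/44.09) × 100% = 18.29%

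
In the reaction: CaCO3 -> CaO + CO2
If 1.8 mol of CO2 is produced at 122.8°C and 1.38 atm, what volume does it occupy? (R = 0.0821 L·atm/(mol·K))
T = 122.8°C + 273.15 = 395.95 K
V = nRT/P = (1.8 × 0.0821 × 395.95) / 1.38
V = 42.40 L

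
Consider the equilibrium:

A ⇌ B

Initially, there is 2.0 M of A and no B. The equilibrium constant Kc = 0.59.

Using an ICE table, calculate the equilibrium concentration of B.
[B] = 0.742 M

ICE: [A] = 2.0 − x, [B] = x.
Kc = x/(2.0 − x) = 0.59 ⇒ x = 0.59·2.0/(1 + 0.59) = 1.18/1.59 = 0.7421.
[B] = x = 0.742 M.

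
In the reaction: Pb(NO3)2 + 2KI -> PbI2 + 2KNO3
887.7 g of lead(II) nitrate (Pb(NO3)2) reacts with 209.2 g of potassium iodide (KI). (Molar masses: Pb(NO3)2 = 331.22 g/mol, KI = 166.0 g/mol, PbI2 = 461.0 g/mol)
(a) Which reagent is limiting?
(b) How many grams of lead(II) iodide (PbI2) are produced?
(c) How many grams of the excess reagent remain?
(a) KI, (b) 290.5 g, (c) 679 g

Moles of Pb(NO3)2 = 887.7 g ÷ 331.22 g/mol = 2.68009 mol
Moles of KI = 209.2 g ÷ 166.0 g/mol = 1.26024 mol
Moles ÷ coefficient: Pb(NO3)2: 2.68009/1 = 2.68, KI: 1.26024/2 = 0.6301
(a) KI has the smaller value, so KI is the limiting reagent.
(b) Moles of PbI2 = 1.26024 mol KI × (1/2) = 0.63012 mol; mass = 0.63012 mol × 461.0 g/mol = 290.5 g
(c) Pb(NO3)2 consumed = 1.26024 × (1/2) = 0.63012 mol; remaining = 2.68009 − 0.63012 = 2.04997 mol; mass = 2.04997 mol × 331.22 g/mol = 679 g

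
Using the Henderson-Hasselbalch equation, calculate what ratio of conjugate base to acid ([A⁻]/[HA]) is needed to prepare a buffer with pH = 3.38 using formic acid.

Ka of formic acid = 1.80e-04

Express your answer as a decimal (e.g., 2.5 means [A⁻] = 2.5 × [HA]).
[A⁻]/[HA] = 0.432

pKa = −log(1.80e-04) = 3.7447. pH = pKa + log([A⁻]/[HA]). 3.38 = 3.7447 + log(ratio). log(ratio) = 3.38 − 3.7447 = -0.3647. ratio = 10^(-0.3647) = 0.432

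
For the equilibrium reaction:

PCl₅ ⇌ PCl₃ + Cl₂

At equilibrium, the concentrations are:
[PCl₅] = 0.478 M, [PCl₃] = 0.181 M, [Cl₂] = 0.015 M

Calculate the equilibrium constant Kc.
K_c = 5.68e-03

Kc = ([PCl₃] × [Cl₂]) / ([PCl₅])
   = ((0.181)·(0.015)) / ((0.478))
   = 0.002715 / 0.478 = 5.68e-03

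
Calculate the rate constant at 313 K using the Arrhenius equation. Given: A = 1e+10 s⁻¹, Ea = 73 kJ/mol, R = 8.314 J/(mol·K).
6.56e-03 s⁻¹

k = A·exp(-Ea/(R·T)) = 1e+10·exp(-73000/(8.314·313)) = 1e+10·exp(-28.0523) = 1e+10·6.5621e-13 = 6.56e-03 s⁻¹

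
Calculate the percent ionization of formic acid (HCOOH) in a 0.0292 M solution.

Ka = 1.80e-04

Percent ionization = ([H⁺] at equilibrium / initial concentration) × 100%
Percent ionization = 7.55%

Let x = [H⁺]. Ka = x²/(C - x) ⇒ x² + (1.80e-04)x - (1.80e-04)(0.0292) = 0. x = 2.2044e-03. Percent = (2.2044e-03/0.0292) × 100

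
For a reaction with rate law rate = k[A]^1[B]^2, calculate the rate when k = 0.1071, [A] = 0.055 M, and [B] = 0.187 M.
0.000206 M/s

rate = k·[A]^1·[B]^2 = 0.1071·(0.055)^1·(0.187)^2 = 0.1071·0.055·0.034969 = 0.000206 M/s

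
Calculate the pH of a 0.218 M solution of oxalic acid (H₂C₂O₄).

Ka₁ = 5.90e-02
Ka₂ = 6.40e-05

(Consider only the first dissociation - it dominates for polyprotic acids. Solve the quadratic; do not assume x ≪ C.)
pH = 1.06

x² + Ka₁·x − Ka₁·C = 0 with Ka₁ = 5.90e-02, C = 0.218.
x = (−Ka₁ + √(Ka₁² + 4·Ka₁·C))/2 = 8.7685e-02 M, so pH = 1.06.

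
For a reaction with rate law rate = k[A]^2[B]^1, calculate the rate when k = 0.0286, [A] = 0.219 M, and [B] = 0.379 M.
0.0005199 M/s

rate = k·[A]^2·[B]^1 = 0.0286·(0.219)^2·(0.379)^1 = 0.0286·0.047961·0.379 = 0.0005199 M/s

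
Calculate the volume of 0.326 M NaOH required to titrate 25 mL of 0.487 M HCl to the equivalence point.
V_{base} = 37.3 mL

At equivalence: moles acid = moles base.
moles HCl = 0.487 M × 0.025 L = 0.012175 mol
V_NaOH = 0.012175 mol ÷ 0.326 M = 0.03735 L = 37.3 mL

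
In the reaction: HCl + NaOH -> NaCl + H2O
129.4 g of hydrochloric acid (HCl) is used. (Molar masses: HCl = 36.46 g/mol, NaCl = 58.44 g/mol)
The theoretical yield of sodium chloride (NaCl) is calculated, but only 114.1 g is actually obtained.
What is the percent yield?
Moles of HCl = 129.4 g ÷ 36.46 g/mol = 3.54909 mol
Mole ratio: 1 mol NaCl / 1 mol HCl
Moles of NaCl = 3.54909 × (1/1) = 3.54909 mol
Theoretical yield = 3.54909 mol × 58.44 g/mol = 207.41 g
Actual yield = 114.1 g
Percent yield = (114.1 / 207.41) × 100% = 55.0%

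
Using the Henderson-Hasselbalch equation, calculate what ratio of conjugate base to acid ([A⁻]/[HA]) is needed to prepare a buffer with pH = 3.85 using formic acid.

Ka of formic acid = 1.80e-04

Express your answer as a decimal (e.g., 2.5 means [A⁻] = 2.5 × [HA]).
[A⁻]/[HA] = 1.274

pKa = −log(1.80e-04) = 3.7447. pH = pKa + log([A⁻]/[HA]). 3.85 = 3.7447 + log(ratio). log(ratio) = 3.85 − 3.7447 = 0.1053. ratio = 10^(0.1053) = 1.274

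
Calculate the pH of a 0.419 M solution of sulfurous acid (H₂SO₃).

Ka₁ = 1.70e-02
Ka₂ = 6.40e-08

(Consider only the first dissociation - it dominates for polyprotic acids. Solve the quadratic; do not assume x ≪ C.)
pH = 1.12

x² + Ka₁·x − Ka₁·C = 0 with Ka₁ = 1.70e-02, C = 0.419.
x = (−Ka₁ + √(Ka₁² + 4·Ka₁·C))/2 = 7.6325e-02 M, so pH = 1.12.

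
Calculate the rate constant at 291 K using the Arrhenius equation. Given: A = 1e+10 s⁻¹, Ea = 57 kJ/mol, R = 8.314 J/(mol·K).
5.86e-01 s⁻¹

k = A·exp(-Ea/(R·T)) = 1e+10·exp(-57000/(8.314·291)) = 1e+10·exp(-23.5598) = 1e+10·5.8628e-11 = 5.86e-01 s⁻¹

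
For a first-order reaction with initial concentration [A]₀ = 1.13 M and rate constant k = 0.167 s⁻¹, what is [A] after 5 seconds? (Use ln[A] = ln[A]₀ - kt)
0.4903 M

ln[A] = ln[A]₀ - k·t = ln(1.13) - (0.167)·(5) = 0.1222 - 0.8350 = -0.7128
[A] = e^(-0.7128) = 0.4903 M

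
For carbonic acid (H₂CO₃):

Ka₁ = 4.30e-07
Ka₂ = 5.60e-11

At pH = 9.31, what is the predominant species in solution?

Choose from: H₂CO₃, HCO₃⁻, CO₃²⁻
HCO₃⁻

pKa1 = 6.37, pKa2 = 10.25. Each pKa is the crossover between adjacent species; pH = 9.31 lies in the region where HCO₃⁻ predominates.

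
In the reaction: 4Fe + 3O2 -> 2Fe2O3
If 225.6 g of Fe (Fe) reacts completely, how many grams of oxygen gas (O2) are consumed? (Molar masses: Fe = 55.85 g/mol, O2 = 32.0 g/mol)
Moles of Fe = 225.6 g ÷ 55.85 g/mol = 4.03939 mol
Mole ratio: 3 mol O2 / 4 mol Fe
Moles of O2 = 4.03939 × (3/4) = 3.02954 mol
Mass of O2 = 3.02954 mol × 32.0 g/mol = 96.95 g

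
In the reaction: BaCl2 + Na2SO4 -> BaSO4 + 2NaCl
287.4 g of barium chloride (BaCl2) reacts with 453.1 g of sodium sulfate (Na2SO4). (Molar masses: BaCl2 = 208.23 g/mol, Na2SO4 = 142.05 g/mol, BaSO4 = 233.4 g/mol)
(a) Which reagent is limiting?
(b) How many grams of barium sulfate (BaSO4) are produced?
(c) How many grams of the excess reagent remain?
(a) BaCl2, (b) 322.1 g, (c) 257 g

Moles of BaCl2 = 287.4 g ÷ 208.23 g/mol = 1.3802 mol
Moles of Na2SO4 = 453.1 g ÷ 142.05 g/mol = 3.18972 mol
Moles ÷ coefficient: BaCl2: 1.3802/1 = 1.38, Na2SO4: 3.18972/1 = 3.19
(a) BaCl2 has the smaller value, so BaCl2 is the limiting reagent.
(b) Moles of BaSO4 = 1.3802 mol BaCl2 × (1/1) = 1.3802 mol; mass = 1.3802 mol × 233.4 g/mol = 322.1 g
(c) Na2SO4 consumed = 1.3802 × (1/1) = 1.3802 mol; remaining = 3.18972 − 1.3802 = 1.80952 mol; mass = 1.80952 mol × 142.05 g/mol = 257 g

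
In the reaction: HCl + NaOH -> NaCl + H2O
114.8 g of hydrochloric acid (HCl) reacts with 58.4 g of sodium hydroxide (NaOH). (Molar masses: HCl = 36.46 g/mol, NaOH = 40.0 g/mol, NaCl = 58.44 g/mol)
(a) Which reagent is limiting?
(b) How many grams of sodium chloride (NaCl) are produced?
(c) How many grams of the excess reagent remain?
(a) NaOH, (b) 85.32 g, (c) 61.57 g

Moles of HCl = 114.8 g ÷ 36.46 g/mol = 3.14866 mol
Moles of NaOH = 58.4 g ÷ 40.0 g/mol = 1.46 mol
Moles ÷ coefficient: HCl: 3.14866/1 = 3.149, NaOH: 1.46/1 = 1.46
(a) NaOH has the smaller value, so NaOH is the limiting reagent.
(b) Moles of NaCl = 1.46 mol NaOH × (1/1) = 1.46 mol; mass = 1.46 mol × 58.44 g/mol = 85.32 g
(c) HCl consumed = 1.46 × (1/1) = 1.46 mol; remaining = 3.14866 − 1.46 = 1.68866 mol; mass = 1.68866 mol × 36.46 g/mol = 61.57 g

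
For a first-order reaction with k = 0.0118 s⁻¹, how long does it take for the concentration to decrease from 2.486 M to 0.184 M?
220.64 s

From ln[A] = ln[A]₀ - k·t: t = ln([A]₀/[A])/k = ln(2.486/0.184)/0.0118 = ln(13.5109)/0.0118 = 2.6035/0.0118 = 220.64 s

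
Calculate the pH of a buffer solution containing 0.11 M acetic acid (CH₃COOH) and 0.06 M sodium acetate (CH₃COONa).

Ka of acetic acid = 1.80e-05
pH = 4.48

pKa = -log(1.80e-05) = 4.74. pH = pKa + log([A⁻]/[HA]) = 4.74 + log(0.06/0.11)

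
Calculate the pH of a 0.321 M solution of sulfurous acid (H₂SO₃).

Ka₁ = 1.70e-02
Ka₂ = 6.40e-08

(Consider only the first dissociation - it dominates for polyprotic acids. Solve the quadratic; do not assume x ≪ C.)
pH = 1.18

x² + Ka₁·x − Ka₁·C = 0 with Ka₁ = 1.70e-02, C = 0.321.
x = (−Ka₁ + √(Ka₁² + 4·Ka₁·C))/2 = 6.5859e-02 M, so pH = 1.18.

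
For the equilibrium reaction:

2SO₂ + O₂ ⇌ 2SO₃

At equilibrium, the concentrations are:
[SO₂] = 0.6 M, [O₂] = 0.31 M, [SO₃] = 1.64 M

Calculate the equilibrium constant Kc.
K_c = 24.1004

Kc = ([SO₃]^2) / ([SO₂]^2 × [O₂])
   = ((1.64)^2) / ((0.6)^2·(0.31))
   = 2.6896 / 0.1116 = 24.1004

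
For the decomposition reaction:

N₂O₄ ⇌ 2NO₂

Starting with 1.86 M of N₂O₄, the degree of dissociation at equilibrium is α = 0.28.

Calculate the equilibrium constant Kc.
K_c = 0.8101

x = α·[A]₀ = 0.28 × 1.86 = 0.5208 M dissociated.
At eq: [N₂O₄] = 1.86 − 0.5208 = 1.339 M; [NO₂] = 2x = 1.042 M.
Kc = [NO₂]²/[N₂O₄] = (1.042)²/1.339 = 0.8101.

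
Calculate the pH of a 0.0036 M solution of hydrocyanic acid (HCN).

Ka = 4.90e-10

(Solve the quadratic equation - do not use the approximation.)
pH = 5.88

x² + Ka×x - Ka×C = 0. Using quadratic formula: [H⁺] = 1.3279e-06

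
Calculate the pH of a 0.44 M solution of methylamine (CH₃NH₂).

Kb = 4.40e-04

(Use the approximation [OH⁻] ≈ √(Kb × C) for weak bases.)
pH = 12.14

[OH⁻] = √(Kb × C) = √(4.40e-04 × 0.44) = 1.3914e-02. pOH = 1.86, pH = 14 - pOH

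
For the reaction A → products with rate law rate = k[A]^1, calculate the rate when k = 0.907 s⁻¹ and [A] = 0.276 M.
0.2503 M/s

rate = k·[A]^1 = 0.907·(0.276)^1 = 0.907·0.276 = 0.2503 M/s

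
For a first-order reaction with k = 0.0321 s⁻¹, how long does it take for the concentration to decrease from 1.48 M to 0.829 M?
18.06 s

From ln[A] = ln[A]₀ - k·t: t = ln([A]₀/[A])/k = ln(1.48/0.829)/0.0321 = ln(1.7853)/0.0321 = 0.5796/0.0321 = 18.06 s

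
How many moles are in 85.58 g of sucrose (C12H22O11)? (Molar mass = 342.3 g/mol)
Moles = 85.58 g ÷ 342.3 g/mol = 0.25 mol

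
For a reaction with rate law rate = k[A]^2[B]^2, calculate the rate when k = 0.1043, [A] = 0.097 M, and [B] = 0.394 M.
0.0001523 M/s

rate = k·[A]^2·[B]^2 = 0.1043·(0.097)^2·(0.394)^2 = 0.1043·0.009409·0.155236 = 0.0001523 M/s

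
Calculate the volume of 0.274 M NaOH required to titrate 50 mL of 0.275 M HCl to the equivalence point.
V_{base} = 50.2 mL

At equivalence: moles acid = moles base.
moles HCl = 0.275 M × 0.05 L = 0.01375 mol
V_NaOH = 0.01375 mol ÷ 0.274 M = 0.05018 L = 50.2 mL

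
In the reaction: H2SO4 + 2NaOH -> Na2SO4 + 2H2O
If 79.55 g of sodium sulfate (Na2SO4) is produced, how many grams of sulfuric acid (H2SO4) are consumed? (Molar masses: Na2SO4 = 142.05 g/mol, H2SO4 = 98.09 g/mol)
Moles of Na2SO4 = 79.55 g ÷ 142.05 g/mol = 0.560014 mol
Mole ratio: 1 mol H2SO4 / 1 mol Na2SO4
Moles of H2SO4 = 0.560014 × (1/1) = 0.560014 mol
Mass of H2SO4 = 0.560014 mol × 98.09 g/mol = 54.93 g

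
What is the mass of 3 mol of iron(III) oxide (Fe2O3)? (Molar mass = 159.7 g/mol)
Mass = 3 mol × 159.7 g/mol = 479.1 g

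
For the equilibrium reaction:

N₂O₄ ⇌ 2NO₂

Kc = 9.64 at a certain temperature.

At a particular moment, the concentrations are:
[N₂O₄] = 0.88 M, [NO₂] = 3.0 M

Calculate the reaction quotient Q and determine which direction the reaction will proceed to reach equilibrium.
Q = 10.227, Q > K, reaction proceeds reverse (toward reactants)

Q = ([NO₂]^2) / ([N₂O₄])
  = ((3.0)^2) / ((0.88)) = 9/0.88 = 10.23
Since Q = 10.23 > Kc = 9.64, the reaction proceeds reverse (toward reactants) to reach equilibrium.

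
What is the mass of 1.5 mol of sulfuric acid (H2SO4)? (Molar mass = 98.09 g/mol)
Mass = 1.5 mol × 98.09 g/mol = 147.1 g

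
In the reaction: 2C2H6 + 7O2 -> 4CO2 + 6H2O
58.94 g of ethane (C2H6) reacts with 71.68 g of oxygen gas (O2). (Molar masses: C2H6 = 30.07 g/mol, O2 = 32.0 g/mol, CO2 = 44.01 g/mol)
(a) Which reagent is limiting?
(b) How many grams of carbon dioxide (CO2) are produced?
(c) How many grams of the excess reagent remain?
(a) O2, (b) 56.33 g, (c) 39.7 g

Moles of C2H6 = 58.94 g ÷ 30.07 g/mol = 1.96009 mol
Moles of O2 = 71.68 g ÷ 32.0 g/mol = 2.24 mol
Moles ÷ coefficient: C2H6: 1.96009/2 = 0.98, O2: 2.24/7 = 0.32
(a) O2 has the smaller value, so O2 is the limiting reagent.
(b) Moles of CO2 = 2.24 mol O2 × (4/7) = 1.28 mol; mass = 1.28 mol × 44.01 g/mol = 56.33 g
(c) C2H6 consumed = 2.24 × (2/7) = 0.64 mol; remaining = 1.96009 − 0.64 = 1.32009 mol; mass = 1.32009 mol × 30.07 g/mol = 39.7 g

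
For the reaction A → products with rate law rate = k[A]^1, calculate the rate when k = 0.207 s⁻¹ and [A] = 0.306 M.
0.06334 M/s

rate = k·[A]^1 = 0.207·(0.306)^1 = 0.207·0.306 = 0.06334 M/s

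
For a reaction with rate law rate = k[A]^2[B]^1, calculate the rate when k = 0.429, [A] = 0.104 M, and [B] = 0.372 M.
0.001726 M/s

rate = k·[A]^2·[B]^1 = 0.429·(0.104)^2·(0.372)^1 = 0.429·0.010816·0.372 = 0.001726 M/s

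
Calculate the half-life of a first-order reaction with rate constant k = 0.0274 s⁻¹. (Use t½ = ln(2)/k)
25.30 s

t½ = ln(2)/k = 0.6931/0.0274 = 25.30 s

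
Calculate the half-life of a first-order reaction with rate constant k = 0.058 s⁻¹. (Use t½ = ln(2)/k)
11.95 s

t½ = ln(2)/k = 0.6931/0.058 = 11.95 s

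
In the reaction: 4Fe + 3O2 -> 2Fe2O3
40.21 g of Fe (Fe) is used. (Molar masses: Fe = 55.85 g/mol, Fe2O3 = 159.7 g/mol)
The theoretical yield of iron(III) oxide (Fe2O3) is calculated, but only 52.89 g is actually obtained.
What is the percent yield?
Moles of Fe = 40.21 g ÷ 55.85 g/mol = 0.719964 mol
Mole ratio: 2 mol Fe2O3 / 4 mol Fe
Moles of Fe2O3 = 0.719964 × (2/4) = 0.359982 mol
Theoretical yield = 0.359982 mol × 159.7 g/mol = 57.489 g
Actual yield = 52.89 g
Percent yield = (52.89 / 57.489) × 100% = 92.0%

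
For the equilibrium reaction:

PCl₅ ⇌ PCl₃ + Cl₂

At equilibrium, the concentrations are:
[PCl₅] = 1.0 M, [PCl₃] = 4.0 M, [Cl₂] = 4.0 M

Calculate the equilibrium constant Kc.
K_c = 16.0000

Kc = ([PCl₃] × [Cl₂]) / ([PCl₅])
   = ((4.0)·(4.0)) / ((1.0))
   = 16 / 1 = 16.0000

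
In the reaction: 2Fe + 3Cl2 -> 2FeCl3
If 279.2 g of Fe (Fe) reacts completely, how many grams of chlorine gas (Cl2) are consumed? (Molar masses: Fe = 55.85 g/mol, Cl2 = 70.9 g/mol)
Moles of Fe = 279.2 g ÷ 55.85 g/mol = 4.9991 mol
Mole ratio: 3 mol Cl2 / 2 mol Fe
Moles of Cl2 = 4.9991 × (3/2) = 7.49866 mol
Mass of Cl2 = 7.49866 mol × 70.9 g/mol = 531.7 g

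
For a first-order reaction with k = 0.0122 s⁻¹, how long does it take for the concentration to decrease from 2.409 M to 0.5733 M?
117.67 s

From ln[A] = ln[A]₀ - k·t: t = ln([A]₀/[A])/k = ln(2.409/0.5733)/0.0122 = ln(4.2020)/0.0122 = 1.4356/0.0122 = 117.67 s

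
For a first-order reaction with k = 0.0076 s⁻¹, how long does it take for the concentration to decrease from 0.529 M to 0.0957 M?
224.97 s

From ln[A] = ln[A]₀ - k·t: t = ln([A]₀/[A])/k = ln(0.529/0.0957)/0.0076 = ln(5.5277)/0.0076 = 1.7098/0.0076 = 224.97 s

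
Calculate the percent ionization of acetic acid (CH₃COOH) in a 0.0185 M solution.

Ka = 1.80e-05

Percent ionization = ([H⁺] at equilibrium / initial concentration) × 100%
Percent ionization = 3.07%

Let x = [H⁺]. Ka = x²/(C - x) ⇒ x² + (1.80e-05)x - (1.80e-05)(0.0185) = 0. x = 5.6813e-04. Percent = (5.6813e-04/0.0185) × 100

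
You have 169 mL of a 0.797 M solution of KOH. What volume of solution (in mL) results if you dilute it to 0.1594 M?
Using M₁V₁ = M₂V₂:
0.797 × 169 = 0.1594 × V₂
V₂ = (0.797 × 169) / 0.1594 = 845 mL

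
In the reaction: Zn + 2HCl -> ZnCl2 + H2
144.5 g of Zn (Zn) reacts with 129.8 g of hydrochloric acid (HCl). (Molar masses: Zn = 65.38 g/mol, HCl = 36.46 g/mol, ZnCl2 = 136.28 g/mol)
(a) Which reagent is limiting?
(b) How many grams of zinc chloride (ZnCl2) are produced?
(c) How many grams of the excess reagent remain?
(a) HCl, (b) 242.6 g, (c) 28.12 g

Moles of Zn = 144.5 g ÷ 65.38 g/mol = 2.21016 mol
Moles of HCl = 129.8 g ÷ 36.46 g/mol = 3.56007 mol
Moles ÷ coefficient: Zn: 2.21016/1 = 2.21, HCl: 3.56007/2 = 1.78
(a) HCl has the smaller value, so HCl is the limiting reagent.
(b) Moles of ZnCl2 = 3.56007 mol HCl × (1/2) = 1.78003 mol; mass = 1.78003 mol × 136.28 g/mol = 242.6 g
(c) Zn consumed = 3.56007 × (1/2) = 1.78003 mol; remaining = 2.21016 − 1.78003 = 0.430123 mol; mass = 0.430123 mol × 65.38 g/mol = 28.12 g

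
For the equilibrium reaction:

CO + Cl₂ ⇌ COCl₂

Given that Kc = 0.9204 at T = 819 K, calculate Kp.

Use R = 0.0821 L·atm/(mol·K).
K_p = 0.0137

Δn = (moles gaseous products) − (moles gaseous reactants) = -1
T = 819 K; RT = 0.0821 × 819 = 67.2399
Kp = Kc·(RT)^Δn = 0.9204 × (67.2399)^-1 = 0.9204 × 0.0148721 = 0.0137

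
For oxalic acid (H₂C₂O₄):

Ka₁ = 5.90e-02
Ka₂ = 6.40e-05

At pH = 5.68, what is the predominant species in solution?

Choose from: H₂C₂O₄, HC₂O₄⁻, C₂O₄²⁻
C₂O₄²⁻

pKa1 = 1.23, pKa2 = 4.19. Each pKa is the crossover between adjacent species; pH = 5.68 lies in the region where C₂O₄²⁻ predominates.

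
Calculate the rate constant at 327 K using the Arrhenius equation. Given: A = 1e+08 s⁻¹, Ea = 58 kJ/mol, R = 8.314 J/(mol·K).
5.43e-02 s⁻¹

k = A·exp(-Ea/(R·T)) = 1e+08·exp(-58000/(8.314·327)) = 1e+08·exp(-21.3339) = 1e+08·5.4301e-10 = 5.43e-02 s⁻¹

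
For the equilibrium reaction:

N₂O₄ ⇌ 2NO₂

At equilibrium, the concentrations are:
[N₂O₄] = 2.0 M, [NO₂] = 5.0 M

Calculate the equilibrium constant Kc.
K_c = 12.5000

Kc = ([NO₂]^2) / ([N₂O₄])
   = ((5.0)^2) / ((2.0))
   = 25 / 2 = 12.5000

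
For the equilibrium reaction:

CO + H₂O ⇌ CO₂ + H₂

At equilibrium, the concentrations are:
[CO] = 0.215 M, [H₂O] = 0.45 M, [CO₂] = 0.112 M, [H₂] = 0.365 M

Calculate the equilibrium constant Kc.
K_c = 0.4225

Kc = ([CO₂] × [H₂]) / ([CO] × [H₂O])
   = ((0.112)·(0.365)) / ((0.215)·(0.45))
   = 0.04088 / 0.09675 = 0.4225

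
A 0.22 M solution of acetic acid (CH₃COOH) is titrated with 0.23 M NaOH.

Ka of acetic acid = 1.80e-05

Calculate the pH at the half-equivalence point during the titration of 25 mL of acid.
pH = pKa = 4.74

At the half-equivalence point, [HA] = [A⁻], so by Henderson–Hasselbalch pH = pKa + log(1) = pKa.
pKa = −log(1.80e-05) = 4.74.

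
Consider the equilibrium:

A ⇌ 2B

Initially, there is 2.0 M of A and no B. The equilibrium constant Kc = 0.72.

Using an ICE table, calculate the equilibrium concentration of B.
[B] = 1.033 M

ICE: [A] = 2.0 − x, [B] = 2x.
Kc = (2x)²/(2.0 − x) = 0.72 ⇒ 4x² + 0.72x − 1.44 = 0.
x = (−0.72 + √(0.72² + 4·4·1.44))/(2·4) = (−0.72 + √23.558)/8 = 0.51671.
[B] = 2x = 1.033 M.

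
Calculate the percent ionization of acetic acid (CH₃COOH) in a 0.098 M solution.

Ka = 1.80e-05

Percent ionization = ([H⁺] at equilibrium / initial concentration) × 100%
Percent ionization = 1.35%

Let x = [H⁺]. Ka = x²/(C - x) ⇒ x² + (1.80e-05)x - (1.80e-05)(0.098) = 0. x = 1.3192e-03. Percent = (1.3192e-03/0.098) × 100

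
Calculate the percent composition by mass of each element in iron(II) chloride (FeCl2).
Fe: 44.06%, Cl: 55.94%

Molar mass of FeCl2 = 126.75 g/mol
% Fe = (1 × 55.85) / 126.75 × 100% = 55.85 / 126.75 × 100% = 44.06%
% Cl = (2 × 35.45) / 126.75 × 100% = 70.9 / 126.75 × 100% = 55.94%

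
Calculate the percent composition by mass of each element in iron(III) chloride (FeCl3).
Fe: 34.43%, Cl: 65.57%

Molar mass of FeCl3 = 162.2 g/mol
% Fe = (1 × 55.85) / 162.2 × 100% = 55.85 / 162.2 × 100% = 34.43%
% Cl = (3 × 35.45) / 162.2 × 100% = 106.35 / 162.2 × 100% = 65.57%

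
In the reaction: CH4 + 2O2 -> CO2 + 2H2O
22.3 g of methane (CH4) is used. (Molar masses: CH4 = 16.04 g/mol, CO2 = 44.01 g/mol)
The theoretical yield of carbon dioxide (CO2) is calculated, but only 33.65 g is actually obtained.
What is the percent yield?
Moles of CH4 = 22.3 g ÷ 16.04 g/mol = 1.39027 mol
Mole ratio: 1 mol CO2 / 1 mol CH4
Moles of CO2 = 1.39027 × (1/1) = 1.39027 mol
Theoretical yield = 1.39027 mol × 44.01 g/mol = 61.186 g
Actual yield = 33.65 g
Percent yield = (33.65 / 61.186) × 100% = 55.0%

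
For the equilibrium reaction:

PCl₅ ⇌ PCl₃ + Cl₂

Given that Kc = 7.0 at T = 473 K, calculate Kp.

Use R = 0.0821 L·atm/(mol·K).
K_p = 271.8331

Δn = (moles gaseous products) − (moles gaseous reactants) = 1
T = 473 K; RT = 0.0821 × 473 = 38.8333
Kp = Kc·(RT)^Δn = 7.0 × (38.8333)^1 = 7.0 × 38.8333 = 271.8331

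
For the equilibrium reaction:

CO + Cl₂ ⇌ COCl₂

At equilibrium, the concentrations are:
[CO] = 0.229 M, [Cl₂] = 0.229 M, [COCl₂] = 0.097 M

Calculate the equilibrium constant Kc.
K_c = 1.8497

Kc = ([COCl₂]) / ([CO] × [Cl₂])
   = ((0.097)) / ((0.229)·(0.229))
   = 0.097 / 0.052441 = 1.8497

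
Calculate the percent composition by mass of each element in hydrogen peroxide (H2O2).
H: 5.93%, O: 94.06%

Molar mass of H2O2 = 34.02 g/mol
% H = (2 × 1.008) / 34.02 × 100% = 2.016 / 34.02 × 100% = 5.93%
% O = (2 × 16.0) / 34.02 × 100% = 32 / 34.02 × 100% = 94.06%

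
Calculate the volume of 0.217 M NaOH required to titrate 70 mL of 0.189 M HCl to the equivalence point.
V_{base} = 61.0 mL

At equivalence: moles acid = moles base.
moles HCl = 0.189 M × 0.07 L = 0.01323 mol
V_NaOH = 0.01323 mol ÷ 0.217 M = 0.06097 L = 61.0 mL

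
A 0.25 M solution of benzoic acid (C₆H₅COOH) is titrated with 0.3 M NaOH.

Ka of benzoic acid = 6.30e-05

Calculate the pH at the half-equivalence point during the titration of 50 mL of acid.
pH = pKa = 4.20

At the half-equivalence point, [HA] = [A⁻], so by Henderson–Hasselbalch pH = pKa + log(1) = pKa.
pKa = −log(6.30e-05) = 4.20.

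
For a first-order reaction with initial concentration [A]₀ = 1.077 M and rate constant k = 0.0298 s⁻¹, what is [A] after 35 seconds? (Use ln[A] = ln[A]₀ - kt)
0.3795 M

ln[A] = ln[A]₀ - k·t = ln(1.077) - (0.0298)·(35) = 0.0742 - 1.0430 = -0.9688
[A] = e^(-0.9688) = 0.3795 M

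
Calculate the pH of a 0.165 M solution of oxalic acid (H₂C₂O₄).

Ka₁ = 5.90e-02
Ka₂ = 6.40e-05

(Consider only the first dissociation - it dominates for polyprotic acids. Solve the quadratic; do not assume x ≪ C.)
pH = 1.13

x² + Ka₁·x − Ka₁·C = 0 with Ka₁ = 5.90e-02, C = 0.165.
x = (−Ka₁ + √(Ka₁² + 4·Ka₁·C))/2 = 7.3482e-02 M, so pH = 1.13.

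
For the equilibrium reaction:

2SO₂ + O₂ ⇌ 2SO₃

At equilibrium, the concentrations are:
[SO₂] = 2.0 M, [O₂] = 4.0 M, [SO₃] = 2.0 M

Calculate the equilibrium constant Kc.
K_c = 0.2500

Kc = ([SO₃]^2) / ([SO₂]^2 × [O₂])
   = ((2.0)^2) / ((2.0)^2·(4.0))
   = 4 / 16 = 0.2500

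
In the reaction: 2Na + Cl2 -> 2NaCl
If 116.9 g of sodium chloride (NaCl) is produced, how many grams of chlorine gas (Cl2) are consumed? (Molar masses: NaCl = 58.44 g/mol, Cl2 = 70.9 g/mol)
Moles of NaCl = 116.9 g ÷ 58.44 g/mol = 2.00034 mol
Mole ratio: 1 mol Cl2 / 2 mol NaCl
Moles of Cl2 = 2.00034 × (1/2) = 1.00017 mol
Mass of Cl2 = 1.00017 mol × 70.9 g/mol = 70.91 g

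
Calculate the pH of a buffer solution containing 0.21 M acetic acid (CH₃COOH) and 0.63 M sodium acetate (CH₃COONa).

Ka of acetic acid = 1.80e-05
pH = 5.22

pKa = -log(1.80e-05) = 4.74. pH = pKa + log([A⁻]/[HA]) = 4.74 + log(0.63/0.21)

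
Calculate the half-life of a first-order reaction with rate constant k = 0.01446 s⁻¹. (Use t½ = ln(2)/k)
47.94 s

t½ = ln(2)/k = 0.6931/0.01446 = 47.94 s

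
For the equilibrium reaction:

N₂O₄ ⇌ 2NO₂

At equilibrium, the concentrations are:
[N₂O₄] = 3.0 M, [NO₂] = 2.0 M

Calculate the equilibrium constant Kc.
K_c = 1.3333

Kc = ([NO₂]^2) / ([N₂O₄])
   = ((2.0)^2) / ((3.0))
   = 4 / 3 = 1.3333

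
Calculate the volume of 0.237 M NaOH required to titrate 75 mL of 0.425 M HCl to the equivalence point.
V_{base} = 134.5 mL

At equivalence: moles acid = moles base.
moles HCl = 0.425 M × 0.075 L = 0.031875 mol
V_NaOH = 0.031875 mol ÷ 0.237 M = 0.1345 L = 134.5 mL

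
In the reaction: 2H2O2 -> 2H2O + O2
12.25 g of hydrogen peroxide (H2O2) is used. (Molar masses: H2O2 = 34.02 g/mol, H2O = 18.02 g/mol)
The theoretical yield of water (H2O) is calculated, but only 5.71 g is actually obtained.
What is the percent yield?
Moles of H2O2 = 12.25 g ÷ 34.02 g/mol = 0.360082 mol
Mole ratio: 2 mol H2O / 2 mol H2O2
Moles of H2O = 0.360082 × (2/2) = 0.360082 mol
Theoretical yield = 0.360082 mol × 18.02 g/mol = 6.4887 g
Actual yield = 5.71 g
Percent yield = (5.71 / 6.4887) × 100% = 88.0%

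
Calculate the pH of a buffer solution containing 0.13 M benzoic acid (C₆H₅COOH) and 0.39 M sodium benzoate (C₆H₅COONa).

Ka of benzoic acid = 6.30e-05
pH = 4.68

pKa = -log(6.30e-05) = 4.20. pH = pKa + log([A⁻]/[HA]) = 4.20 + log(0.39/0.13)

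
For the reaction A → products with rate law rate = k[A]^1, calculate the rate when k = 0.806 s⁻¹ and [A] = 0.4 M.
0.3224 M/s

rate = k·[A]^1 = 0.806·(0.4)^1 = 0.806·0.4 = 0.3224 M/s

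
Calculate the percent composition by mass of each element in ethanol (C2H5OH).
C: 52.14%, H: 13.13%, O: 34.73%

Molar mass of C2H5OH = 46.07 g/mol
% C = (2 × 12.01) / 46.07 × 100% = 24.02 / 46.07 × 100% = 52.14%
% H = (6 × 1.008) / 46.07 × 100% = 6.048 / 46.07 × 100% = 13.13%
% O = (1 × 16.0) / 46.07 × 100% = 16 / 46.07 × 100% = 34.73%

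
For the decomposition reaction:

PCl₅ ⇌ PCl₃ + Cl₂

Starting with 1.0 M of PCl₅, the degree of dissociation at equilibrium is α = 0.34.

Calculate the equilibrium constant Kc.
K_c = 0.1752

x = α·[A]₀ = 0.34 × 1.0 = 0.34 M dissociated.
At eq: [PCl₅] = 1.0 − 0.34 = 0.66 M; [PCl₃] = [Cl₂] = x = 0.34 M.
Kc = [PCl₃][Cl₂]/[PCl₅] = (0.34)²/0.66 = 0.1752.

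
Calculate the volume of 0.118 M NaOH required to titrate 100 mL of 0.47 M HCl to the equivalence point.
V_{base} = 398.3 mL

At equivalence: moles acid = moles base.
moles HCl = 0.47 M × 0.1 L = 0.047 mol
V_NaOH = 0.047 mol ÷ 0.118 M = 0.3983 L = 398.3 mL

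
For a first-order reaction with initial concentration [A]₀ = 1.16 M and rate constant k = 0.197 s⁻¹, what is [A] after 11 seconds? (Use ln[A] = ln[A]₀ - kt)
0.1328 M

ln[A] = ln[A]₀ - k·t = ln(1.16) - (0.197)·(11) = 0.1484 - 2.1670 = -2.0186
[A] = e^(-2.0186) = 0.1328 M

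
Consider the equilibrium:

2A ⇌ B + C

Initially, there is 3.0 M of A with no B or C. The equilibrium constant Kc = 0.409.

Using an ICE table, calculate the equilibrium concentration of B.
[B] = 0.842 M

ICE: [A] = 3.0 − 2x, [B] = [C] = x.
Kc = x²/(3.0 − 2x)² = 0.409 ⇒ √Kc = x/(3.0 − 2x).
x = √0.409·3.0/(1 + 2√0.409) = 0.63953·3.0/2.2791 = 0.84183.
[B] = x = 0.842 M.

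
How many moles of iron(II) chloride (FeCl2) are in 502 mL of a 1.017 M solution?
Moles = Molarity × Volume (L)
Moles = 1.017 M × 0.502 L = 0.5105 mol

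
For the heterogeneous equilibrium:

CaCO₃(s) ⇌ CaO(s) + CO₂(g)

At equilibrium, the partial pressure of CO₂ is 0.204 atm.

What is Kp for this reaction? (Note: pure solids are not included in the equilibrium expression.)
K_p = 0.204

Solids (CaCO₃, CaO) have activity 1 and are excluded.
Kp = P(CO₂) = 0.204.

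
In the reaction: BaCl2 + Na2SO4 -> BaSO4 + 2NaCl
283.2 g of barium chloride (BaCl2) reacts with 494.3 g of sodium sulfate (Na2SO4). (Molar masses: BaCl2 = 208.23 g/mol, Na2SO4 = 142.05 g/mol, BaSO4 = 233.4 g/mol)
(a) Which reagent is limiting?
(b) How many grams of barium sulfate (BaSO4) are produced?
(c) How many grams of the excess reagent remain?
(a) BaCl2, (b) 317.4 g, (c) 301.1 g

Moles of BaCl2 = 283.2 g ÷ 208.23 g/mol = 1.36003 mol
Moles of Na2SO4 = 494.3 g ÷ 142.05 g/mol = 3.47976 mol
Moles ÷ coefficient: BaCl2: 1.36003/1 = 1.36, Na2SO4: 3.47976/1 = 3.48
(a) BaCl2 has the smaller value, so BaCl2 is the limiting reagent.
(b) Moles of BaSO4 = 1.36003 mol BaCl2 × (1/1) = 1.36003 mol; mass = 1.36003 mol × 233.4 g/mol = 317.4 g
(c) Na2SO4 consumed = 1.36003 × (1/1) = 1.36003 mol; remaining = 3.47976 − 1.36003 = 2.11973 mol; mass = 2.11973 mol × 142.05 g/mol = 301.1 g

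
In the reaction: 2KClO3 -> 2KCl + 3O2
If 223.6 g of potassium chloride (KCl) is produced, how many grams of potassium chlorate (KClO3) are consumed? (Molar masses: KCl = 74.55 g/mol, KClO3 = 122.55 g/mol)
Moles of KCl = 223.6 g ÷ 74.55 g/mol = 2.99933 mol
Mole ratio: 2 mol KClO3 / 2 mol KCl
Moles of KClO3 = 2.99933 × (2/2) = 2.99933 mol
Mass of KClO3 = 2.99933 mol × 122.55 g/mol = 367.6 g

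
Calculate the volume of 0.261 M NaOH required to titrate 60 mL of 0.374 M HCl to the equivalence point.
V_{base} = 86.0 mL

At equivalence: moles acid = moles base.
moles HCl = 0.374 M × 0.06 L = 0.02244 mol
V_NaOH = 0.02244 mol ÷ 0.261 M = 0.08598 L = 86.0 mL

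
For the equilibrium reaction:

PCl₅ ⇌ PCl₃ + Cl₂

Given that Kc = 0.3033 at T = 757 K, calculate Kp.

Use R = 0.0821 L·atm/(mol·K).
K_p = 18.8500

Δn = (moles gaseous products) − (moles gaseous reactants) = 1
T = 757 K; RT = 0.0821 × 757 = 62.1497
Kp = Kc·(RT)^Δn = 0.3033 × (62.1497)^1 = 0.3033 × 62.1497 = 18.8500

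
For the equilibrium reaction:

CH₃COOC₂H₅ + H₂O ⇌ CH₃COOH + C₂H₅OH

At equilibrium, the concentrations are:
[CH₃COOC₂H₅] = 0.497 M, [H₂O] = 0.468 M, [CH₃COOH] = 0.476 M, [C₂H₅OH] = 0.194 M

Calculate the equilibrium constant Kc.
K_c = 0.3970

Kc = ([CH₃COOH] × [C₂H₅OH]) / ([CH₃COOC₂H₅] × [H₂O])
   = ((0.476)·(0.194)) / ((0.497)·(0.468))
   = 0.092344 / 0.2326 = 0.3970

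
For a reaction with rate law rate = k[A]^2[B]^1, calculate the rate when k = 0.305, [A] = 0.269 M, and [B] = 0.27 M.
0.005959 M/s

rate = k·[A]^2·[B]^1 = 0.305·(0.269)^2·(0.27)^1 = 0.305·0.072361·0.27 = 0.005959 M/s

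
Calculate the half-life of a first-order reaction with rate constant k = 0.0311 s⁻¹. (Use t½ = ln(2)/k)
22.29 s

t½ = ln(2)/k = 0.6931/0.0311 = 22.29 s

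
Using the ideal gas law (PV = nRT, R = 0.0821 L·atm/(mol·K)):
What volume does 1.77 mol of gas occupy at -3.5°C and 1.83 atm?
T = -3.5°C + 273.15 = 269.65 K
V = nRT/P = (1.77 × 0.0821 × 269.65) / 1.83
V = 21.41 L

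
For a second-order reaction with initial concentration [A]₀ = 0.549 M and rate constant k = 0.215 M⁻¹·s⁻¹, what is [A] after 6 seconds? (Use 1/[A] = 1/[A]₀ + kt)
0.3214 M

1/[A] = 1/[A]₀ + k·t = 1/0.549 + (0.215)·(6) = 1.8215 + 1.2900 = 3.1115
[A] = 1/3.1115 = 0.3214 M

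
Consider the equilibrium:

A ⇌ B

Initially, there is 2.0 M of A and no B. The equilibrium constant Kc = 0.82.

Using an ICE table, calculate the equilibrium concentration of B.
[B] = 0.901 M

ICE: [A] = 2.0 − x, [B] = x.
Kc = x/(2.0 − x) = 0.82 ⇒ x = 0.82·2.0/(1 + 0.82) = 1.64/1.82 = 0.9011.
[B] = x = 0.901 M.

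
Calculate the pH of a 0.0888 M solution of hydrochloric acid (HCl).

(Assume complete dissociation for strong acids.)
pH = 1.05

[H⁺] = 0.0888 M for strong acid. pH = -log[H⁺] = -log(0.0888)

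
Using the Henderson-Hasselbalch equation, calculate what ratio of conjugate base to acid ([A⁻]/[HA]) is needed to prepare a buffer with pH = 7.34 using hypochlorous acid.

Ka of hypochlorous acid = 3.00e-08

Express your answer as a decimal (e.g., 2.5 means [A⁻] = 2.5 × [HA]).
[A⁻]/[HA] = 0.656

pKa = −log(3.00e-08) = 7.5229. pH = pKa + log([A⁻]/[HA]). 7.34 = 7.5229 + log(ratio). log(ratio) = 7.34 − 7.5229 = -0.1829. ratio = 10^(-0.1829) = 0.656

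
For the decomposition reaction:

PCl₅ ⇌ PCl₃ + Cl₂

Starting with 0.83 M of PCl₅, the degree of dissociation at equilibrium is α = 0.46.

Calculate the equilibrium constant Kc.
K_c = 0.3252

x = α·[A]₀ = 0.46 × 0.83 = 0.3818 M dissociated.
At eq: [PCl₅] = 0.83 − 0.3818 = 0.4482 M; [PCl₃] = [Cl₂] = x = 0.3818 M.
Kc = [PCl₃][Cl₂]/[PCl₅] = (0.3818)²/0.4482 = 0.3252.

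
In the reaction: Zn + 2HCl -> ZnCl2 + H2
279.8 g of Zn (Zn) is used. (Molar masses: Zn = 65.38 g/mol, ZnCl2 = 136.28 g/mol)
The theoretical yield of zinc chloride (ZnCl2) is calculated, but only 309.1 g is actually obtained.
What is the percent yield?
Moles of Zn = 279.8 g ÷ 65.38 g/mol = 4.2796 mol
Mole ratio: 1 mol ZnCl2 / 1 mol Zn
Moles of ZnCl2 = 4.2796 × (1/1) = 4.2796 mol
Theoretical yield = 4.2796 mol × 136.28 g/mol = 583.22 g
Actual yield = 309.1 g
Percent yield = (309.1 / 583.22) × 100% = 53.0%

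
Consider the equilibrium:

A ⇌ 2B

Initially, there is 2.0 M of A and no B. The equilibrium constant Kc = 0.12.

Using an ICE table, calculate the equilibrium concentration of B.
[B] = 0.461 M

ICE: [A] = 2.0 − x, [B] = 2x.
Kc = (2x)²/(2.0 − x) = 0.12 ⇒ 4x² + 0.12x − 0.24 = 0.
x = (−0.12 + √(0.12² + 4·4·0.24))/(2·4) = (−0.12 + √3.8544)/8 = 0.23041.
[B] = 2x = 0.461 M.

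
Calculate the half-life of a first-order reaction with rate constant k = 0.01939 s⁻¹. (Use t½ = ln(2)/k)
35.75 s

t½ = ln(2)/k = 0.6931/0.01939 = 35.75 s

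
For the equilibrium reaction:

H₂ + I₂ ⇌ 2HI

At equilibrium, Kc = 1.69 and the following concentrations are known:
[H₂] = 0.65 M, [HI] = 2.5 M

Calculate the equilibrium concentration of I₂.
[I₂] = 5.6896 M

Kc = ([HI]^2) / ([H₂] × [I₂]) = 1.69
[I₂]^1 = (product terms)/(Kc · other reactant terms) = 6.25 / (1.69 · 0.65) = 5.6896
[I₂] = 5.6896 M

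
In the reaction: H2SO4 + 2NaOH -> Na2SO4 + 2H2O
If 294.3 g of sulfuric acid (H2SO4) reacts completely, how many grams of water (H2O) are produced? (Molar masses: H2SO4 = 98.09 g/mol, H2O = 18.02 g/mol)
Moles of H2SO4 = 294.3 g ÷ 98.09 g/mol = 3.00031 mol
Mole ratio: 2 mol H2O / 1 mol H2SO4
Moles of H2O = 3.00031 × (2/1) = 6.00061 mol
Mass of H2O = 6.00061 mol × 18.02 g/mol = 108.1 g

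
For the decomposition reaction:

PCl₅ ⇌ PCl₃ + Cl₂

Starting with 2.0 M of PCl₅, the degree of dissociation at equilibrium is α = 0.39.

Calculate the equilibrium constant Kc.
K_c = 0.4987

x = α·[A]₀ = 0.39 × 2.0 = 0.78 M dissociated.
At eq: [PCl₅] = 2.0 − 0.78 = 1.22 M; [PCl₃] = [Cl₂] = x = 0.78 M.
Kc = [PCl₃][Cl₂]/[PCl₅] = (0.78)²/1.22 = 0.4987.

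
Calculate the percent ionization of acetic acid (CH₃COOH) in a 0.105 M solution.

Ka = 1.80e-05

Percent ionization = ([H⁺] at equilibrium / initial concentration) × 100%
Percent ionization = 1.3%

Let x = [H⁺]. Ka = x²/(C - x) ⇒ x² + (1.80e-05)x - (1.80e-05)(0.105) = 0. x = 1.3658e-03. Percent = (1.3658e-03/0.105) × 100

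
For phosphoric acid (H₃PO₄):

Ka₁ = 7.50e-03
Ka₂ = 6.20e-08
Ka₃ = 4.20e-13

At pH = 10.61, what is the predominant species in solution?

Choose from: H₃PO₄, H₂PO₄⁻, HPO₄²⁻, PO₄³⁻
HPO₄²⁻

pKa1 = 2.12, pKa2 = 7.21, pKa3 = 12.38. Each pKa is the crossover between adjacent species; pH = 10.61 lies in the region where HPO₄²⁻ predominates.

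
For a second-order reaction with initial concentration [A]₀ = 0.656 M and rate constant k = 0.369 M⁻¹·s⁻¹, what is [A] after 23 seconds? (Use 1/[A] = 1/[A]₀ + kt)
0.0999 M

1/[A] = 1/[A]₀ + k·t = 1/0.656 + (0.369)·(23) = 1.5244 + 8.4870 = 10.0114
[A] = 1/10.0114 = 0.0999 M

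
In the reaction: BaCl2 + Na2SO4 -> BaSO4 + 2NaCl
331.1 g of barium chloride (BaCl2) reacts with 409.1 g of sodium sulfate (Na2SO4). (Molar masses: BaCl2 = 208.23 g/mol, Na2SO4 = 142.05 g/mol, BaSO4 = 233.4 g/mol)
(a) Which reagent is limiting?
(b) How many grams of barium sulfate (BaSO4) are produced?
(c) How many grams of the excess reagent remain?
(a) BaCl2, (b) 371.1 g, (c) 183.2 g

Moles of BaCl2 = 331.1 g ÷ 208.23 g/mol = 1.59007 mol
Moles of Na2SO4 = 409.1 g ÷ 142.05 g/mol = 2.87997 mol
Moles ÷ coefficient: BaCl2: 1.59007/1 = 1.59, Na2SO4: 2.87997/1 = 2.88
(a) BaCl2 has the smaller value, so BaCl2 is the limiting reagent.
(b) Moles of BaSO4 = 1.59007 mol BaCl2 × (1/1) = 1.59007 mol; mass = 1.59007 mol × 233.4 g/mol = 371.1 g
(c) Na2SO4 consumed = 1.59007 × (1/1) = 1.59007 mol; remaining = 2.87997 − 1.59007 = 1.2899 mol; mass = 1.2899 mol × 142.05 g/mol = 183.2 g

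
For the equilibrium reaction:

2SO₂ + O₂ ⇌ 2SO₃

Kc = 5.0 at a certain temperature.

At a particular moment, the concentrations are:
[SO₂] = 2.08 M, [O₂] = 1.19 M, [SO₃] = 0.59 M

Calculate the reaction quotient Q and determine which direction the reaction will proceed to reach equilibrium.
Q = 0.068, Q < K, reaction proceeds forward (toward products)

Q = ([SO₃]^2) / ([SO₂]^2 × [O₂])
  = ((0.59)^2) / ((2.08)^2·(1.19)) = 0.3481/5.1484 = 0.06761
Since Q = 0.06761 < Kc = 5.0, the reaction proceeds forward (toward products) to reach equilibrium.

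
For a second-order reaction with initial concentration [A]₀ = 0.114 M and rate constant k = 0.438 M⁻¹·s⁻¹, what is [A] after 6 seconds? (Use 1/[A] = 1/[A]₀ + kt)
0.0877 M

1/[A] = 1/[A]₀ + k·t = 1/0.114 + (0.438)·(6) = 8.7719 + 2.6280 = 11.3999
[A] = 1/11.3999 = 0.0877 M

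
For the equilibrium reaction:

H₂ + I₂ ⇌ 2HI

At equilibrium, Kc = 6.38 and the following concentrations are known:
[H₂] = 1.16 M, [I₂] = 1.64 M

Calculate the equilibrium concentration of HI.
[HI] = 3.4839 M

Kc = ([HI]^2) / ([H₂] × [I₂]) = 6.38
[HI]^2 = Kc · (reactant terms)/(other product terms) = 6.38 · 1.9024 / 1 = 12.137
[HI] = (12.137)^(1/2) = 3.4839 M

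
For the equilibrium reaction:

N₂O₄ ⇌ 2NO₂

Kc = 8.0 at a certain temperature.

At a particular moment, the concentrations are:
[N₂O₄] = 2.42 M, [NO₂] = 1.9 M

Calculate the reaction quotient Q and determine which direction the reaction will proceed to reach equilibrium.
Q = 1.492, Q < K, reaction proceeds forward (toward products)

Q = ([NO₂]^2) / ([N₂O₄])
  = ((1.9)^2) / ((2.42)) = 3.61/2.42 = 1.492
Since Q = 1.492 < Kc = 8.0, the reaction proceeds forward (toward products) to reach equilibrium.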